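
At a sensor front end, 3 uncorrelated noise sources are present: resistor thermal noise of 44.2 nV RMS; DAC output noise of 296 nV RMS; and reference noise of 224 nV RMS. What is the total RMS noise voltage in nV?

Uncorrelated sources add in power (mean-square): V_tot = √(ΣV_i²)
V_tot = √[(4.42×10⁻⁸)² + (2.96×10⁻⁷)² + (2.24×10⁻⁷)²] = 3.74×10⁻⁷ V = 374 nV

374 nV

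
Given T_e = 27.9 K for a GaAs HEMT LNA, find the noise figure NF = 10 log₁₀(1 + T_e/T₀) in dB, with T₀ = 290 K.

F = 1 + T_e/T₀ = 1 + 27.9/290 = 1.09621
NF = 10 log₁₀(1.09621) = 0.399 dB

0.399 dB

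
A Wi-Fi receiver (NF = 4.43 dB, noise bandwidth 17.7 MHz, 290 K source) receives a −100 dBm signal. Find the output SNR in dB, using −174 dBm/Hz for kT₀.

Noise floor: N = −174 + 10 log₁₀(B) + NF
10 log₁₀(1.77×10⁷) = 72.48 dB
N = −174 + 72.48 + 4.43 = −97.09 dBm
SNR = P_sig − N = −100 − (−97.09) = −2.91 dB → −2.9 dB

−2.9 dB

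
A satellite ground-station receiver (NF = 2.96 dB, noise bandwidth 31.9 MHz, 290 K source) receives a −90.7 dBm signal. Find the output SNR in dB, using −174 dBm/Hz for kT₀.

Noise floor: N = −174 + 10 log₁₀(B) + NF
10 log₁₀(3.19×10⁷) = 75.04 dB
N = −174 + 75.04 + 2.96 = −96.00 dBm
SNR = P_sig − N = −90.7 − (−96.00) = 5.30 dB → 5.3 dB

5.3 dB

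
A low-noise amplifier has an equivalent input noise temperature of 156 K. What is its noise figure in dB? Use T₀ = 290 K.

1.87 dB

F = 1 + T_e/T₀ = 1 + 156/290 = 1.53793
NF = 10 log₁₀(1.53793) = 1.87 dB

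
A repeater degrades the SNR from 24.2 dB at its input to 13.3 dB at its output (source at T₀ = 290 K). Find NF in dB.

NF (dB) = SNR_in(dB) − SNR_out(dB) when the source is at T₀
NF = 24.2 − 13.3 = 10.9 dB

10.9 dB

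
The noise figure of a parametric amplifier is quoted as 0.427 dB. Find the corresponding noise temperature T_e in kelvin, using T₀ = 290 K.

30.0 K

F = 10^(0.427/10) = 1.10332
T_e = (F − 1)·T₀ = (1.10332 − 1) × 290 = 30.0 K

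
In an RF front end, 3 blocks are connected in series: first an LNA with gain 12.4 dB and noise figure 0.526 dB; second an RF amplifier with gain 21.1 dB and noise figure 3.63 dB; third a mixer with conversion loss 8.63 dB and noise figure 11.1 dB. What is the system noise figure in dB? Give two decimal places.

0.83 dB

Convert to linear (a loss of L dB is a gain of −L dB): F_i = 10^(NF_i/10), G_i = 10^(G_i,dB/10)
  Stage 1: F_1 = 10^(0.526/10) = 1.129, G_1 = 10^(12.4/10) = 17.38
  Stage 2: F_2 = 10^(3.63/10) = 2.307, G_2 = 10^(21.1/10) = 128.8
  Stage 3: F_3 = 10^(11.1/10) = 12.88, G_3 = 10^(−8.63/10) = 0.1371
Friis cascade:
  F = 1.129 + (2.307 − 1)/17.38 + (12.88 − 1)/2239 = 1.209
NF = 10 log₁₀(1.209) = 0.83 dB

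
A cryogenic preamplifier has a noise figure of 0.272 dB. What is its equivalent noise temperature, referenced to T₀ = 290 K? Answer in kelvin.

F = 10^(0.272/10) = 1.06463
T_e = (F − 1)·T₀ = (1.06463 − 1) × 290 = 18.7 K

18.7 K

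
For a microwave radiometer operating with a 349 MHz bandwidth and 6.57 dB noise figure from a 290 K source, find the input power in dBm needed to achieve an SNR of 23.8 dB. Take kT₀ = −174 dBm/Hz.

−58.2 dBm

Sensitivity = −174 + 10 log₁₀(B) + NF + SNR_min
= −174 + 85.43 + 6.57 + 23.8
= −58.20 dBm → −58.2 dBm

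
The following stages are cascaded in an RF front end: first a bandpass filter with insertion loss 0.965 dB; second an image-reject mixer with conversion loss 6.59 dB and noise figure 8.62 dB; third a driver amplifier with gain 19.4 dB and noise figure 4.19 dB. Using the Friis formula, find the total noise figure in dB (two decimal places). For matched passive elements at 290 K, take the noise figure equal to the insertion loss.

Convert to linear (a loss of L dB is a gain of −L dB): F_i = 10^(NF_i/10), G_i = 10^(G_i,dB/10)
  Stage 1: F_1 = 10^(0.965/10) = 1.249, G_1 = 10^(−0.965/10) = 0.8008
  Stage 2: F_2 = 10^(8.62/10) = 7.278, G_2 = 10^(−6.59/10) = 0.2193
  Stage 3: F_3 = 10^(4.19/10) = 2.624, G_3 = 10^(19.4/10) = 87.10
Friis cascade:
  F = 1.249 + (7.278 − 1)/0.8008 + (2.624 − 1)/0.1756 = 18.34
NF = 10 log₁₀(18.34) = 12.63 dB

12.63 dB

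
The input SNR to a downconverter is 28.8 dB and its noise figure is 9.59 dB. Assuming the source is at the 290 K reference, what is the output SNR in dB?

19.21 dB

By definition F = SNR_in/SNR_out, so in dB: SNR_out = SNR_in − NF
SNR_out = 28.8 − 9.59 = 19.21 dB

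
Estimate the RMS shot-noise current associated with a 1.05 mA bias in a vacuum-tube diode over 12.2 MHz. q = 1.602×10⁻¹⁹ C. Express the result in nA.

64.1 nA

I_n = √(2qI·B)
2qI·B = 2 × 1.602×10⁻¹⁹ × 1.05×10⁻³ × 1.22×10⁷ = 4.10×10⁻¹⁵ A²
I_n = √(4.10×10⁻¹⁵) = 6.41×10⁻⁸ A = 64.1 nA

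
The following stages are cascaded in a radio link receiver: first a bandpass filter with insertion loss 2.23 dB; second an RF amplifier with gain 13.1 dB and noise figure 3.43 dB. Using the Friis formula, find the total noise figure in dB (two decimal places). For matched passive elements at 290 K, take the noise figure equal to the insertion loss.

Convert to linear (a loss of L dB is a gain of −L dB): F_i = 10^(NF_i/10), G_i = 10^(G_i,dB/10)
  Stage 1: F_1 = 10^(2.23/10) = 1.671, G_1 = 10^(−2.23/10) = 0.5984
  Stage 2: F_2 = 10^(3.43/10) = 2.203, G_2 = 10^(13.1/10) = 20.42
Friis cascade:
  F = 1.671 + (2.203 − 1)/0.5984 = 3.681
NF = 10 log₁₀(3.681) = 5.66 dB

5.66 dB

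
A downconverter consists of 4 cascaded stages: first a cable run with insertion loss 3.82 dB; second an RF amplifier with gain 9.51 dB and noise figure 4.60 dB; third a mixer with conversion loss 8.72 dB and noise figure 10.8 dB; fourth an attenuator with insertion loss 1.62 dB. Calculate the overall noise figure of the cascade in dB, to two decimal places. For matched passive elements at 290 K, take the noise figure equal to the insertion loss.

Convert to linear (a loss of L dB is a gain of −L dB): F_i = 10^(NF_i/10), G_i = 10^(G_i,dB/10)
  Stage 1: F_1 = 10^(3.82/10) = 2.410, G_1 = 10^(−3.82/10) = 0.4150
  Stage 2: F_2 = 10^(4.60/10) = 2.884, G_2 = 10^(9.51/10) = 8.933
  Stage 3: F_3 = 10^(10.8/10) = 12.02, G_3 = 10^(−8.72/10) = 0.1343
  Stage 4: F_4 = 10^(1.62/10) = 1.452, G_4 = 10^(−1.62/10) = 0.6887
Friis cascade:
  F = 2.410 + (2.884 − 1)/0.4150 + (12.02 − 1)/3.707 + (1.452 − 1)/0.4977 = 10.83
NF = 10 log₁₀(10.83) = 10.35 dB

10.35 dB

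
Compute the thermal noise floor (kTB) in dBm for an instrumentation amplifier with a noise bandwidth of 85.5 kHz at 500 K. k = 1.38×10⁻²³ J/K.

P_n = kTB = 1.38×10⁻²³ × 500 × 8.55×10⁴ = 5.90×10⁻¹⁶ W
In dBm: 10 log₁₀(5.90×10⁻¹⁶ / 10⁻³) = −122.3 dBm

−122.3 dBm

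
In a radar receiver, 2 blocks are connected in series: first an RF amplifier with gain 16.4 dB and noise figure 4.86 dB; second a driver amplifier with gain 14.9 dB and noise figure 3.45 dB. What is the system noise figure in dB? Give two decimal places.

4.90 dB

Convert to linear (a loss of L dB is a gain of −L dB): F_i = 10^(NF_i/10), G_i = 10^(G_i,dB/10)
  Stage 1: F_1 = 10^(4.86/10) = 3.062, G_1 = 10^(16.4/10) = 43.65
  Stage 2: F_2 = 10^(3.45/10) = 2.213, G_2 = 10^(14.9/10) = 30.90
Friis cascade:
  F = 3.062 + (2.213 − 1)/43.65 = 3.090
NF = 10 log₁₀(3.090) = 4.90 dB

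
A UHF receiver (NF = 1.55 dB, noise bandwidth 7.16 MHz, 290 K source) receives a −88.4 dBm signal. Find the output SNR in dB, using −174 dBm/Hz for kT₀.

Noise floor: N = −174 + 10 log₁₀(B) + NF
10 log₁₀(7.16×10⁶) = 68.55 dB
N = −174 + 68.55 + 1.55 = −103.90 dBm
SNR = P_sig − N = −88.4 − (−103.90) = 15.50 dB → 15.5 dB

15.5 dB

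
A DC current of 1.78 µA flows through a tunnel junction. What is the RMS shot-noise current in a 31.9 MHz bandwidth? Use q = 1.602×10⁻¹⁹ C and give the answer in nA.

4.27 nA

I_n = √(2qI·B)
2qI·B = 2 × 1.602×10⁻¹⁹ × 1.78×10⁻⁶ × 3.19×10⁷ = 1.82×10⁻¹⁷ A²
I_n = √(1.82×10⁻¹⁷) = 4.27×10⁻⁹ A = 4.27 nA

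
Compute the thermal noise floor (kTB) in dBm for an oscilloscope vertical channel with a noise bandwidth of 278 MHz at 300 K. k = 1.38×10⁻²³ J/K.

P_n = kTB = 1.38×10⁻²³ × 300 × 2.78×10⁸ = 1.15×10⁻¹² W
In dBm: 10 log₁₀(1.15×10⁻¹² / 10⁻³) = −89.4 dBm

−89.4 dBm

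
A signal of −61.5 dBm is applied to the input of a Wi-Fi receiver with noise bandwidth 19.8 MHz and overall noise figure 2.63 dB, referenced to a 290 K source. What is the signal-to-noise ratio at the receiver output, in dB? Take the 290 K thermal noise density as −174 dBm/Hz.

Noise floor: N = −174 + 10 log₁₀(B) + NF
10 log₁₀(1.98×10⁷) = 72.97 dB
N = −174 + 72.97 + 2.63 = −98.40 dBm
SNR = P_sig − N = −61.5 − (−98.40) = 36.90 dB → 36.9 dB

36.9 dB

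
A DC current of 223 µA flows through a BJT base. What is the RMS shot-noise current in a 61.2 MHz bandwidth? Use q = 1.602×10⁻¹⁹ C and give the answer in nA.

66.1 nA

I_n = √(2qI·B)
2qI·B = 2 × 1.602×10⁻¹⁹ × 2.23×10⁻⁴ × 6.12×10⁷ = 4.37×10⁻¹⁵ A²
I_n = √(4.37×10⁻¹⁵) = 6.61×10⁻⁸ A = 66.1 nA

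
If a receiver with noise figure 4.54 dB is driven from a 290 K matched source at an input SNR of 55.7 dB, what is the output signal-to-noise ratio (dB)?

51.16 dB

By definition F = SNR_in/SNR_out, so in dB: SNR_out = SNR_in − NF
SNR_out = 55.7 − 4.54 = 51.16 dB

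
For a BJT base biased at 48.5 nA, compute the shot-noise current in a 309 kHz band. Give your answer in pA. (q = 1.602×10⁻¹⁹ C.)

69.3 pA

I_n = √(2qI·B)
2qI·B = 2 × 1.602×10⁻¹⁹ × 4.85×10⁻⁸ × 3.09×10⁵ = 4.80×10⁻²¹ A²
I_n = √(4.80×10⁻²¹) = 6.93×10⁻¹¹ A = 69.3 pA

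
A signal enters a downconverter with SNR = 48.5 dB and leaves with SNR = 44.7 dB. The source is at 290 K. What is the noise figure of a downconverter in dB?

NF (dB) = SNR_in(dB) − SNR_out(dB) when the source is at T₀
NF = 48.5 − 44.7 = 3.8 dB

3.8 dB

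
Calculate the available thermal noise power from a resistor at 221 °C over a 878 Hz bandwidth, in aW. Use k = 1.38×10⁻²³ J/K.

T = 221 °C + 273.15 = 494.15 K
P_n = kTB = 1.38×10⁻²³ × 494.15 × 8.78×10² = 5.99×10⁻¹⁸ W = 5.99 aW

5.99 aW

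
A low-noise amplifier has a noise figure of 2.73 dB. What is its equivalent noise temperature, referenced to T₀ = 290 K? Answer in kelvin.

F = 10^(2.73/10) = 1.87499
T_e = (F − 1)·T₀ = (1.87499 − 1) × 290 = 254 K

254 K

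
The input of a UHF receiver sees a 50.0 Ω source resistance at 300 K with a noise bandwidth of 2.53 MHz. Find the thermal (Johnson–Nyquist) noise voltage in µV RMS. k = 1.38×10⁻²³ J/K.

1.45 µV

V_n = √(4kTRB)
4kTRB = 4 × 1.38×10⁻²³ × 300 × 5.00×10¹ × 2.53×10⁶ = 2.09×10⁻¹² V²
V_n = √(2.09×10⁻¹²) = 1.45×10⁻⁶ V = 1.45 µV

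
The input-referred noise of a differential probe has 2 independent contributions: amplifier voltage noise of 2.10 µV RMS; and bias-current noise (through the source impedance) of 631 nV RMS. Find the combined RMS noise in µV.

2.19 µV

Uncorrelated sources add in power (mean-square): V_tot = √(ΣV_i²)
V_tot = √[(2.10×10⁻⁶)² + (6.31×10⁻⁷)²] = 2.19×10⁻⁶ V = 2.19 µV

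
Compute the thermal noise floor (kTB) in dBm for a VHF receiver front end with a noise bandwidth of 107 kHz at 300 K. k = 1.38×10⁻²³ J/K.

P_n = kTB = 1.38×10⁻²³ × 300 × 1.07×10⁵ = 4.43×10⁻¹⁶ W
In dBm: 10 log₁₀(4.43×10⁻¹⁶ / 10⁻³) = −123.5 dBm

−123.5 dBm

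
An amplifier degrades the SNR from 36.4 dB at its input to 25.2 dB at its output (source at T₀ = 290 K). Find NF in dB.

NF (dB) = SNR_in(dB) − SNR_out(dB) when the source is at T₀
NF = 36.4 − 25.2 = 11.2 dB

11.2 dB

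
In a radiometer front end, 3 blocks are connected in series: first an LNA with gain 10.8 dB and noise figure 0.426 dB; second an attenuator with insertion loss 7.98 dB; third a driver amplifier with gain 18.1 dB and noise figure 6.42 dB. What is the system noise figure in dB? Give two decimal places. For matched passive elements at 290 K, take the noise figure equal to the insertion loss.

Convert to linear (a loss of L dB is a gain of −L dB): F_i = 10^(NF_i/10), G_i = 10^(G_i,dB/10)
  Stage 1: F_1 = 10^(0.426/10) = 1.103, G_1 = 10^(10.8/10) = 12.02
  Stage 2: F_2 = 10^(7.98/10) = 6.281, G_2 = 10^(−7.98/10) = 0.1592
  Stage 3: F_3 = 10^(6.42/10) = 4.385, G_3 = 10^(18.1/10) = 64.57
Friis cascade:
  F = 1.103 + (6.281 − 1)/12.02 + (4.385 − 1)/1.914 = 3.311
NF = 10 log₁₀(3.311) = 5.20 dB

5.20 dB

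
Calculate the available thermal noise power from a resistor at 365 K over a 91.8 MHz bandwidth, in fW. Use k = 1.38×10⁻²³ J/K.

462 fW

P_n = kTB = 1.38×10⁻²³ × 365 × 9.18×10⁷ = 4.62×10⁻¹³ W = 462 fW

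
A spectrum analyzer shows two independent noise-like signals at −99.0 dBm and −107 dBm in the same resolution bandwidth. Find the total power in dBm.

Convert to linear, add, convert back:
P₁ = 1.26×10⁻¹³ W, P₂ = 2.00×10⁻¹⁴ W
P_tot = 1.46×10⁻¹³ W → 10 log₁₀(P_tot / 10⁻³) = −98.4 dBm

−98.4 dBm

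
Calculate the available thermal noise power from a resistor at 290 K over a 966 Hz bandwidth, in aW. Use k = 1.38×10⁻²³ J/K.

P_n = kTB = 1.38×10⁻²³ × 290 × 9.66×10² = 3.87×10⁻¹⁸ W = 3.87 aW

3.87 aW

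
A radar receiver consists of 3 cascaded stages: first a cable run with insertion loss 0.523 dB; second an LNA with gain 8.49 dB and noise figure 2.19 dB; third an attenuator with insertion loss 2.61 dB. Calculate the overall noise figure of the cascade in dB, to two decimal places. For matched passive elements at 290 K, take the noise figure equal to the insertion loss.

3.01 dB

Convert to linear (a loss of L dB is a gain of −L dB): F_i = 10^(NF_i/10), G_i = 10^(G_i,dB/10)
  Stage 1: F_1 = 10^(0.523/10) = 1.128, G_1 = 10^(−0.523/10) = 0.8865
  Stage 2: F_2 = 10^(2.19/10) = 1.656, G_2 = 10^(8.49/10) = 7.063
  Stage 3: F_3 = 10^(2.61/10) = 1.824, G_3 = 10^(−2.61/10) = 0.5483
Friis cascade:
  F = 1.128 + (1.656 − 1)/0.8865 + (1.824 − 1)/6.262 = 1.999
NF = 10 log₁₀(1.999) = 3.01 dB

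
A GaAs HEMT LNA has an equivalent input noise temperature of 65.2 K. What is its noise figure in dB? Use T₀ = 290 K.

0.881 dB

F = 1 + T_e/T₀ = 1 + 65.2/290 = 1.22483
NF = 10 log₁₀(1.22483) = 0.881 dB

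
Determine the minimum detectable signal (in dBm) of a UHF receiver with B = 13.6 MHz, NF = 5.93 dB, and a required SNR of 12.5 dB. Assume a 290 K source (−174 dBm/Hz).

Sensitivity = −174 + 10 log₁₀(B) + NF + SNR_min
= −174 + 71.34 + 5.93 + 12.5
= −84.23 dBm → −84.2 dBm

−84.2 dBm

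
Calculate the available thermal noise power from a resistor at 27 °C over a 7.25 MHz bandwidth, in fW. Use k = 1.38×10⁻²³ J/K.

30.0 fW

T = 27 °C + 273.15 = 300.15 K
P_n = kTB = 1.38×10⁻²³ × 300.15 × 7.25×10⁶ = 3.00×10⁻¹⁴ W = 30.0 fW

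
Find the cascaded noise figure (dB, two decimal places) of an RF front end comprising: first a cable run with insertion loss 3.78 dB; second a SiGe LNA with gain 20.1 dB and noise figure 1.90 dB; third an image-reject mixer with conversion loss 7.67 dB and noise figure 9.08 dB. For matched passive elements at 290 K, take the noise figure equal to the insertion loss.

Convert to linear (a loss of L dB is a gain of −L dB): F_i = 10^(NF_i/10), G_i = 10^(G_i,dB/10)
  Stage 1: F_1 = 10^(3.78/10) = 2.388, G_1 = 10^(−3.78/10) = 0.4188
  Stage 2: F_2 = 10^(1.90/10) = 1.549, G_2 = 10^(20.1/10) = 102.3
  Stage 3: F_3 = 10^(9.08/10) = 8.091, G_3 = 10^(−7.67/10) = 0.1710
Friis cascade:
  F = 2.388 + (1.549 − 1)/0.4188 + (8.091 − 1)/42.85 = 3.864
NF = 10 log₁₀(3.864) = 5.87 dB

5.87 dB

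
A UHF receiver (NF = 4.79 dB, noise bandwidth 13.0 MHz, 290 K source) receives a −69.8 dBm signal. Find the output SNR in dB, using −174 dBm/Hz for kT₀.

Noise floor: N = −174 + 10 log₁₀(B) + NF
10 log₁₀(1.30×10⁷) = 71.14 dB
N = −174 + 71.14 + 4.79 = −98.07 dBm
SNR = P_sig − N = −69.8 − (−98.07) = 28.27 dB → 28.3 dB

28.3 dB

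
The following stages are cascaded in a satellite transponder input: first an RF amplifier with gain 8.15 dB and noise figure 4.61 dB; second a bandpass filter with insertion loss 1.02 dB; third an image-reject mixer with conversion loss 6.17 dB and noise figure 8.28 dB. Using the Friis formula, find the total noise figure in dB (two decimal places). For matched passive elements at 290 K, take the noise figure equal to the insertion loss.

Convert to linear (a loss of L dB is a gain of −L dB): F_i = 10^(NF_i/10), G_i = 10^(G_i,dB/10)
  Stage 1: F_1 = 10^(4.61/10) = 2.891, G_1 = 10^(8.15/10) = 6.531
  Stage 2: F_2 = 10^(1.02/10) = 1.265, G_2 = 10^(−1.02/10) = 0.7907
  Stage 3: F_3 = 10^(8.28/10) = 6.730, G_3 = 10^(−6.17/10) = 0.2415
Friis cascade:
  F = 2.891 + (1.265 − 1)/6.531 + (6.730 − 1)/5.164 = 4.041
NF = 10 log₁₀(4.041) = 6.06 dB

6.06 dB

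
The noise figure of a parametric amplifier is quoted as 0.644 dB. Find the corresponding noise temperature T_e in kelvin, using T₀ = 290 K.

46.4 K

F = 10^(0.644/10) = 1.15985
T_e = (F − 1)·T₀ = (1.15985 − 1) × 290 = 46.4 K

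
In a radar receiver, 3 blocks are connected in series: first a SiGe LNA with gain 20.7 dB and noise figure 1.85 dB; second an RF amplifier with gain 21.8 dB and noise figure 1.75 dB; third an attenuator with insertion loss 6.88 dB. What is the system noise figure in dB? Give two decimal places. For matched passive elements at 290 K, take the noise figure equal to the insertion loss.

1.86 dB

Convert to linear (a loss of L dB is a gain of −L dB): F_i = 10^(NF_i/10), G_i = 10^(G_i,dB/10)
  Stage 1: F_1 = 10^(1.85/10) = 1.531, G_1 = 10^(20.7/10) = 117.5
  Stage 2: F_2 = 10^(1.75/10) = 1.496, G_2 = 10^(21.8/10) = 151.4
  Stage 3: F_3 = 10^(6.88/10) = 4.875, G_3 = 10^(−6.88/10) = 0.2051
Friis cascade:
  F = 1.531 + (1.496 − 1)/117.5 + (4.875 − 1)/1.778×10⁴ = 1.536
NF = 10 log₁₀(1.536) = 1.86 dB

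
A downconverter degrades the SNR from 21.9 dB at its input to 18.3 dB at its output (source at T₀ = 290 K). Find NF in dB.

NF (dB) = SNR_in(dB) − SNR_out(dB) when the source is at T₀
NF = 21.9 − 18.3 = 3.6 dB

3.6 dB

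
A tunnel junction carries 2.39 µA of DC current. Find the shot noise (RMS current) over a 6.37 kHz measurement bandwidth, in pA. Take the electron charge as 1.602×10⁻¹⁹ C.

69.8 pA

I_n = √(2qI·B)
2qI·B = 2 × 1.602×10⁻¹⁹ × 2.39×10⁻⁶ × 6.37×10³ = 4.88×10⁻²¹ A²
I_n = √(4.88×10⁻²¹) = 6.98×10⁻¹¹ A = 69.8 pA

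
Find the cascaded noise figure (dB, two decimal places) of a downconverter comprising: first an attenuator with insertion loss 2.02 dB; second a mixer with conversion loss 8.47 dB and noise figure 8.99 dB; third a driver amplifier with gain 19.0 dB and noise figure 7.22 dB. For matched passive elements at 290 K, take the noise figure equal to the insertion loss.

Convert to linear (a loss of L dB is a gain of −L dB): F_i = 10^(NF_i/10), G_i = 10^(G_i,dB/10)
  Stage 1: F_1 = 10^(2.02/10) = 1.592, G_1 = 10^(−2.02/10) = 0.6281
  Stage 2: F_2 = 10^(8.99/10) = 7.925, G_2 = 10^(−8.47/10) = 0.1422
  Stage 3: F_3 = 10^(7.22/10) = 5.272, G_3 = 10^(19.0/10) = 79.43
Friis cascade:
  F = 1.592 + (7.925 − 1)/0.6281 + (5.272 − 1)/0.08933 = 60.44
NF = 10 log₁₀(60.44) = 17.81 dB

17.81 dB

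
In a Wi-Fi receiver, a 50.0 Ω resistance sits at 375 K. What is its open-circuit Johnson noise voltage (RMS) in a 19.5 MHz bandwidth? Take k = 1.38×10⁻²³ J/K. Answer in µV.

V_n = √(4kTRB)
4kTRB = 4 × 1.38×10⁻²³ × 375 × 5.00×10¹ × 1.95×10⁷ = 2.02×10⁻¹¹ V²
V_n = √(2.02×10⁻¹¹) = 4.49×10⁻⁶ V = 4.49 µV

4.49 µV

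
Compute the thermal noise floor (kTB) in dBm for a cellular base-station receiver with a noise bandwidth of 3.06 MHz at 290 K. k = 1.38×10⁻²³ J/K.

−109.1 dBm

P_n = kTB = 1.38×10⁻²³ × 290 × 3.06×10⁶ = 1.22×10⁻¹⁴ W
In dBm: 10 log₁₀(1.22×10⁻¹⁴ / 10⁻³) = −109.1 dBm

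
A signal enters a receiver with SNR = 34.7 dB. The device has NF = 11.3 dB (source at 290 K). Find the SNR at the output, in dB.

By definition F = SNR_in/SNR_out, so in dB: SNR_out = SNR_in − NF
SNR_out = 34.7 − 11.3 = 23.4 dB

23.4 dB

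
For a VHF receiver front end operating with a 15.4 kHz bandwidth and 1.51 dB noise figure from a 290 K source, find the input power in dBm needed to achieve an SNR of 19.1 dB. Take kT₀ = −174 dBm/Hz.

−111.5 dBm

Sensitivity = −174 + 10 log₁₀(B) + NF + SNR_min
= −174 + 41.88 + 1.51 + 19.1
= −111.51 dBm → −111.5 dBm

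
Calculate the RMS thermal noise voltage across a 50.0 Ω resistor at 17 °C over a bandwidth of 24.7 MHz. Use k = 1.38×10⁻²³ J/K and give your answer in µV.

4.45 µV

T = 17 °C + 273.15 = 290.15 K
V_n = √(4kTRB)
4kTRB = 4 × 1.38×10⁻²³ × 290.15 × 5.00×10¹ × 2.47×10⁷ = 1.98×10⁻¹¹ V²
V_n = √(1.98×10⁻¹¹) = 4.45×10⁻⁶ V = 4.45 µV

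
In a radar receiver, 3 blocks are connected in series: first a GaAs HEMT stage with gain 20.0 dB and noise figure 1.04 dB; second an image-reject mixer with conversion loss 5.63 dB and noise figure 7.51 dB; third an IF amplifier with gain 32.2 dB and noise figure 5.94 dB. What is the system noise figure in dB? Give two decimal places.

Convert to linear (a loss of L dB is a gain of −L dB): F_i = 10^(NF_i/10), G_i = 10^(G_i,dB/10)
  Stage 1: F_1 = 10^(1.04/10) = 1.271, G_1 = 10^(20.0/10) = 100.0
  Stage 2: F_2 = 10^(7.51/10) = 5.636, G_2 = 10^(−5.63/10) = 0.2735
  Stage 3: F_3 = 10^(5.94/10) = 3.926, G_3 = 10^(32.2/10) = 1660
Friis cascade:
  F = 1.271 + (5.636 − 1)/100.0 + (3.926 − 1)/27.35 = 1.424
NF = 10 log₁₀(1.424) = 1.53 dB

1.53 dB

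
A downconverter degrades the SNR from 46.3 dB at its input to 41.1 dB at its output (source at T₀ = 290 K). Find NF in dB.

5.2 dB

NF (dB) = SNR_in(dB) − SNR_out(dB) when the source is at T₀
NF = 46.3 − 41.1 = 5.2 dB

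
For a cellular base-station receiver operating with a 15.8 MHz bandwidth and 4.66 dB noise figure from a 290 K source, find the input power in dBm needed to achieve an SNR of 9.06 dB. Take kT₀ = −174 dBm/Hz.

−88.3 dBm

Sensitivity = −174 + 10 log₁₀(B) + NF + SNR_min
= −174 + 71.99 + 4.66 + 9.06
= −88.29 dBm → −88.3 dBm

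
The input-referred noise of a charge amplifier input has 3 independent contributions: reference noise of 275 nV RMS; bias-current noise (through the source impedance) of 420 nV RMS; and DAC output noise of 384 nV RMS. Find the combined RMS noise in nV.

632 nV

Uncorrelated sources add in power (mean-square): V_tot = √(ΣV_i²)
V_tot = √[(2.75×10⁻⁷)² + (4.20×10⁻⁷)² + (3.84×10⁻⁷)²] = 6.32×10⁻⁷ V = 632 nV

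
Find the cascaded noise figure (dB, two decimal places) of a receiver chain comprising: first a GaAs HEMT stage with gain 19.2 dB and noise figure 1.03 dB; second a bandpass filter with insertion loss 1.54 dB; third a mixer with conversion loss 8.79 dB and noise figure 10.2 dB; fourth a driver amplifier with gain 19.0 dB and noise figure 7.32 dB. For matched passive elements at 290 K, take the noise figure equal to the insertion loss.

Convert to linear (a loss of L dB is a gain of −L dB): F_i = 10^(NF_i/10), G_i = 10^(G_i,dB/10)
  Stage 1: F_1 = 10^(1.03/10) = 1.268, G_1 = 10^(19.2/10) = 83.18
  Stage 2: F_2 = 10^(1.54/10) = 1.426, G_2 = 10^(−1.54/10) = 0.7015
  Stage 3: F_3 = 10^(10.2/10) = 10.47, G_3 = 10^(−8.79/10) = 0.1321
  Stage 4: F_4 = 10^(7.32/10) = 5.395, G_4 = 10^(19.0/10) = 79.43
Friis cascade:
  F = 1.268 + (1.426 − 1)/83.18 + (10.47 − 1)/58.34 + (5.395 − 1)/7.709 = 2.005
NF = 10 log₁₀(2.005) = 3.02 dB

3.02 dB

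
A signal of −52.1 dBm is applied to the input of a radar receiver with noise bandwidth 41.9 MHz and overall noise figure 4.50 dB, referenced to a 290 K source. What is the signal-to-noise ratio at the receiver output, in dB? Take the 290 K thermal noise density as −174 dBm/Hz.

41.2 dB

Noise floor: N = −174 + 10 log₁₀(B) + NF
10 log₁₀(4.19×10⁷) = 76.22 dB
N = −174 + 76.22 + 4.50 = −93.28 dBm
SNR = P_sig − N = −52.1 − (−93.28) = 41.18 dB → 41.2 dB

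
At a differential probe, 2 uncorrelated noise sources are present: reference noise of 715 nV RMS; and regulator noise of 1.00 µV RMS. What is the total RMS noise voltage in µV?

1.23 µV

Uncorrelated sources add in power (mean-square): V_tot = √(ΣV_i²)
V_tot = √[(7.15×10⁻⁷)² + (1.00×10⁻⁶)²] = 1.23×10⁻⁶ V = 1.23 µV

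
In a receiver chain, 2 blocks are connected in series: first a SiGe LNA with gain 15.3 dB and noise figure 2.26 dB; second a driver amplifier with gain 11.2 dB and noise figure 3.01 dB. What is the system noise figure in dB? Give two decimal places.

2.34 dB

Convert to linear (a loss of L dB is a gain of −L dB): F_i = 10^(NF_i/10), G_i = 10^(G_i,dB/10)
  Stage 1: F_1 = 10^(2.26/10) = 1.683, G_1 = 10^(15.3/10) = 33.88
  Stage 2: F_2 = 10^(3.01/10) = 2.000, G_2 = 10^(11.2/10) = 13.18
Friis cascade:
  F = 1.683 + (2.000 − 1)/33.88 = 1.712
NF = 10 log₁₀(1.712) = 2.34 dB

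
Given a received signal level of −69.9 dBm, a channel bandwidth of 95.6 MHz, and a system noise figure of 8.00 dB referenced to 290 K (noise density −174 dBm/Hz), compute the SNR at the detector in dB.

16.3 dB

Noise floor: N = −174 + 10 log₁₀(B) + NF
10 log₁₀(9.56×10⁷) = 79.8 dB
N = −174 + 79.8 + 8.00 = −86.20 dBm
SNR = P_sig − N = −69.9 − (−86.20) = 16.30 dB → 16.3 dB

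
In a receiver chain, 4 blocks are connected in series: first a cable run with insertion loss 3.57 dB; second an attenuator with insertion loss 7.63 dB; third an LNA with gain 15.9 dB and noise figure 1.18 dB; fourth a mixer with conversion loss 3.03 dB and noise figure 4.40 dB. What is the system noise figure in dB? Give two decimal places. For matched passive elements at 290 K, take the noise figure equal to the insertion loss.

Convert to linear (a loss of L dB is a gain of −L dB): F_i = 10^(NF_i/10), G_i = 10^(G_i,dB/10)
  Stage 1: F_1 = 10^(3.57/10) = 2.275, G_1 = 10^(−3.57/10) = 0.4395
  Stage 2: F_2 = 10^(7.63/10) = 5.794, G_2 = 10^(−7.63/10) = 0.1726
  Stage 3: F_3 = 10^(1.18/10) = 1.312, G_3 = 10^(15.9/10) = 38.90
  Stage 4: F_4 = 10^(4.40/10) = 2.754, G_4 = 10^(−3.03/10) = 0.4977
Friis cascade:
  F = 2.275 + (5.794 − 1)/0.4395 + (1.312 − 1)/0.07586 + (2.754 − 1)/2.951 = 17.89
NF = 10 log₁₀(17.89) = 12.53 dB

12.53 dB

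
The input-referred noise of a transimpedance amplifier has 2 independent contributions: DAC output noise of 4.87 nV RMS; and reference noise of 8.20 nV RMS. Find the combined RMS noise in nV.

9.54 nV

Uncorrelated sources add in power (mean-square): V_tot = √(ΣV_i²)
V_tot = √[(4.87×10⁻⁹)² + (8.20×10⁻⁹)²] = 9.54×10⁻⁹ V = 9.54 nV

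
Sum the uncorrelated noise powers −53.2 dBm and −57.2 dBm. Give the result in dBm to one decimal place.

−51.7 dBm

Convert to linear, add, convert back:
P₁ = 4.79×10⁻⁹ W, P₂ = 1.91×10⁻⁹ W
P_tot = 6.69×10⁻⁹ W → 10 log₁₀(P_tot / 10⁻³) = −51.7 dBm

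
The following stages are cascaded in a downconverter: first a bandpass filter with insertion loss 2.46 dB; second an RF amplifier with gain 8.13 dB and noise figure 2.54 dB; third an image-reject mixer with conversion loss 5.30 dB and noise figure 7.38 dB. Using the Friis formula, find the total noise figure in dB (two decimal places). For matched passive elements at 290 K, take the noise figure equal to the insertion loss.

Convert to linear (a loss of L dB is a gain of −L dB): F_i = 10^(NF_i/10), G_i = 10^(G_i,dB/10)
  Stage 1: F_1 = 10^(2.46/10) = 1.762, G_1 = 10^(−2.46/10) = 0.5675
  Stage 2: F_2 = 10^(2.54/10) = 1.795, G_2 = 10^(8.13/10) = 6.501
  Stage 3: F_3 = 10^(7.38/10) = 5.470, G_3 = 10^(−5.30/10) = 0.2951
Friis cascade:
  F = 1.762 + (1.795 − 1)/0.5675 + (5.470 − 1)/3.690 = 4.374
NF = 10 log₁₀(4.374) = 6.41 dB

6.41 dB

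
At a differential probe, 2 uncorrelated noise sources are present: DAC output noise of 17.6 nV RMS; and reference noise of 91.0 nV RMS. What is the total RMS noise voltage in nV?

92.7 nV

Uncorrelated sources add in power (mean-square): V_tot = √(ΣV_i²)
V_tot = √[(1.76×10⁻⁸)² + (9.10×10⁻⁸)²] = 9.27×10⁻⁸ V = 92.7 nV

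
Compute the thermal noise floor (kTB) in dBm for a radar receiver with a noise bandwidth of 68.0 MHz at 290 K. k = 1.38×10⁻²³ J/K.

P_n = kTB = 1.38×10⁻²³ × 290 × 6.80×10⁷ = 2.72×10⁻¹³ W
In dBm: 10 log₁₀(2.72×10⁻¹³ / 10⁻³) = −95.7 dBm

−95.7 dBm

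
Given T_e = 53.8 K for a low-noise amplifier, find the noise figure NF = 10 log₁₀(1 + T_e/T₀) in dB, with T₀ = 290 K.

0.739 dB

F = 1 + T_e/T₀ = 1 + 53.8/290 = 1.18552
NF = 10 log₁₀(1.18552) = 0.739 dB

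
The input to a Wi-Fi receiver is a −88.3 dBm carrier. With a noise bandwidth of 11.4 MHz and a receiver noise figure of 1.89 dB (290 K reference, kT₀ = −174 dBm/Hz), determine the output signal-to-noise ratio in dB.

13.2 dB

Noise floor: N = −174 + 10 log₁₀(B) + NF
10 log₁₀(1.14×10⁷) = 70.57 dB
N = −174 + 70.57 + 1.89 = −101.54 dBm
SNR = P_sig − N = −88.3 − (−101.54) = 13.24 dB → 13.2 dB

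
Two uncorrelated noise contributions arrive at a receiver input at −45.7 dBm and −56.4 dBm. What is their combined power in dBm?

−45.3 dBm

Convert to linear, add, convert back:
P₁ = 2.69×10⁻⁸ W, P₂ = 2.29×10⁻⁹ W
P_tot = 2.92×10⁻⁸ W → 10 log₁₀(P_tot / 10⁻³) = −45.3 dBm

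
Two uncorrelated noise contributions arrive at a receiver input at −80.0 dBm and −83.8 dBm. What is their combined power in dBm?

Convert to linear, add, convert back:
P₁ = 1.00×10⁻¹¹ W, P₂ = 4.17×10⁻¹² W
P_tot = 1.42×10⁻¹¹ W → 10 log₁₀(P_tot / 10⁻³) = −78.5 dBm

−78.5 dBm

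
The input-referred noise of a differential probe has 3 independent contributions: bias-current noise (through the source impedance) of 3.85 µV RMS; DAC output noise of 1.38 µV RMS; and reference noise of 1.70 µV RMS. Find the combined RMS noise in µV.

4.43 µV

Uncorrelated sources add in power (mean-square): V_tot = √(ΣV_i²)
V_tot = √[(3.85×10⁻⁶)² + (1.38×10⁻⁶)² + (1.70×10⁻⁶)²] = 4.43×10⁻⁶ V = 4.43 µV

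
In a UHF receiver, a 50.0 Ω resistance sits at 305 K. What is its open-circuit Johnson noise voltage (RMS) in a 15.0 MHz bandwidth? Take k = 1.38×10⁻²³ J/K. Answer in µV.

3.55 µV

V_n = √(4kTRB)
4kTRB = 4 × 1.38×10⁻²³ × 305 × 5.00×10¹ × 1.50×10⁷ = 1.26×10⁻¹¹ V²
V_n = √(1.26×10⁻¹¹) = 3.55×10⁻⁶ V = 3.55 µV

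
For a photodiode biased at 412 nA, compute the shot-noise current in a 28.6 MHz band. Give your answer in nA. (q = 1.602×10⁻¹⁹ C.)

1.94 nA

I_n = √(2qI·B)
2qI·B = 2 × 1.602×10⁻¹⁹ × 4.12×10⁻⁷ × 2.86×10⁷ = 3.78×10⁻¹⁸ A²
I_n = √(3.78×10⁻¹⁸) = 1.94×10⁻⁹ A = 1.94 nA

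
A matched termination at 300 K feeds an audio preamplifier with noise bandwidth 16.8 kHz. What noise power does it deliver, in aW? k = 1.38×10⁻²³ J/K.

69.6 aW

P_n = kTB = 1.38×10⁻²³ × 300 × 1.68×10⁴ = 6.96×10⁻¹⁷ W = 69.6 aW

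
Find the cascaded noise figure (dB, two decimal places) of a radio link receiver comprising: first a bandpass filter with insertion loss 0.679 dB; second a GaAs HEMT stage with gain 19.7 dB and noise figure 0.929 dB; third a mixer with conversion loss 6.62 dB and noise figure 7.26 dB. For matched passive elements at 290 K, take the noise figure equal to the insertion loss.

Convert to linear (a loss of L dB is a gain of −L dB): F_i = 10^(NF_i/10), G_i = 10^(G_i,dB/10)
  Stage 1: F_1 = 10^(0.679/10) = 1.169, G_1 = 10^(−0.679/10) = 0.8553
  Stage 2: F_2 = 10^(0.929/10) = 1.239, G_2 = 10^(19.7/10) = 93.33
  Stage 3: F_3 = 10^(7.26/10) = 5.321, G_3 = 10^(−6.62/10) = 0.2178
Friis cascade:
  F = 1.169 + (1.239 − 1)/0.8553 + (5.321 − 1)/79.82 = 1.502
NF = 10 log₁₀(1.502) = 1.77 dB

1.77 dB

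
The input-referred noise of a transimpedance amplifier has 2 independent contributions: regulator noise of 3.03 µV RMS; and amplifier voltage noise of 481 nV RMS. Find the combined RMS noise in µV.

Uncorrelated sources add in power (mean-square): V_tot = √(ΣV_i²)
V_tot = √[(3.03×10⁻⁶)² + (4.81×10⁻⁷)²] = 3.07×10⁻⁶ V = 3.07 µV

3.07 µV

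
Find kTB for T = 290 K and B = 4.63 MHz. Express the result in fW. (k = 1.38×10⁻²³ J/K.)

18.5 fW

P_n = kTB = 1.38×10⁻²³ × 290 × 4.63×10⁶ = 1.85×10⁻¹⁴ W = 18.5 fW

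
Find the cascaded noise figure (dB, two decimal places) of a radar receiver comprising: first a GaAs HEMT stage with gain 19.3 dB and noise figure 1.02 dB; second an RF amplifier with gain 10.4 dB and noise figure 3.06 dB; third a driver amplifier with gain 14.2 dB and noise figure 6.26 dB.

1.07 dB

Convert to linear (a loss of L dB is a gain of −L dB): F_i = 10^(NF_i/10), G_i = 10^(G_i,dB/10)
  Stage 1: F_1 = 10^(1.02/10) = 1.265, G_1 = 10^(19.3/10) = 85.11
  Stage 2: F_2 = 10^(3.06/10) = 2.023, G_2 = 10^(10.4/10) = 10.96
  Stage 3: F_3 = 10^(6.26/10) = 4.227, G_3 = 10^(14.2/10) = 26.30
Friis cascade:
  F = 1.265 + (2.023 − 1)/85.11 + (4.227 − 1)/933.3 = 1.280
NF = 10 log₁₀(1.280) = 1.07 dB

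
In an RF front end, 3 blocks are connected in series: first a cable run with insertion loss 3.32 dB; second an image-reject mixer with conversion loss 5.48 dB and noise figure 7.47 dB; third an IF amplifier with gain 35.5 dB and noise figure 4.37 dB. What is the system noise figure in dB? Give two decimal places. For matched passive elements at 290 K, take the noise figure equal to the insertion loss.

14.01 dB

Convert to linear (a loss of L dB is a gain of −L dB): F_i = 10^(NF_i/10), G_i = 10^(G_i,dB/10)
  Stage 1: F_1 = 10^(3.32/10) = 2.148, G_1 = 10^(−3.32/10) = 0.4656
  Stage 2: F_2 = 10^(7.47/10) = 5.585, G_2 = 10^(−5.48/10) = 0.2831
  Stage 3: F_3 = 10^(4.37/10) = 2.735, G_3 = 10^(35.5/10) = 3548
Friis cascade:
  F = 2.148 + (5.585 − 1)/0.4656 + (2.735 − 1)/0.1318 = 25.16
NF = 10 log₁₀(25.16) = 14.01 dB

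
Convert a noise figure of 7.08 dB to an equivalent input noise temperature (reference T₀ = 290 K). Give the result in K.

1190 K

F = 10^(7.08/10) = 5.10505
T_e = (F − 1)·T₀ = (5.10505 − 1) × 290 = 1190 K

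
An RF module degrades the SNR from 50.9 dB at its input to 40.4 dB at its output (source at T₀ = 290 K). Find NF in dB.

10.5 dB

NF (dB) = SNR_in(dB) − SNR_out(dB) when the source is at T₀
NF = 50.9 − 40.4 = 10.5 dB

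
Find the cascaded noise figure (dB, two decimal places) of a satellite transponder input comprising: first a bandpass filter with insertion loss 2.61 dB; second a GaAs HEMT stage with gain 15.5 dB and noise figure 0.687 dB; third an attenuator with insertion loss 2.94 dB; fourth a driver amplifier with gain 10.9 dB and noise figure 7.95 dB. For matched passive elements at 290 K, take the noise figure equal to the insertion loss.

Convert to linear (a loss of L dB is a gain of −L dB): F_i = 10^(NF_i/10), G_i = 10^(G_i,dB/10)
  Stage 1: F_1 = 10^(2.61/10) = 1.824, G_1 = 10^(−2.61/10) = 0.5483
  Stage 2: F_2 = 10^(0.687/10) = 1.171, G_2 = 10^(15.5/10) = 35.48
  Stage 3: F_3 = 10^(2.94/10) = 1.968, G_3 = 10^(−2.94/10) = 0.5082
  Stage 4: F_4 = 10^(7.95/10) = 6.237, G_4 = 10^(10.9/10) = 12.30
Friis cascade:
  F = 1.824 + (1.171 − 1)/0.5483 + (1.968 − 1)/19.45 + (6.237 − 1)/9.886 = 2.716
NF = 10 log₁₀(2.716) = 4.34 dB

4.34 dB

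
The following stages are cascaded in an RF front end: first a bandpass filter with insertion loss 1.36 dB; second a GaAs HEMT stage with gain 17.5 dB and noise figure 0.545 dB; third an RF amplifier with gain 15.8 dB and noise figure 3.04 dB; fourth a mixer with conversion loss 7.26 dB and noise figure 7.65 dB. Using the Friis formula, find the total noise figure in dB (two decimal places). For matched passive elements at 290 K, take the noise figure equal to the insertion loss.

1.98 dB

Convert to linear (a loss of L dB is a gain of −L dB): F_i = 10^(NF_i/10), G_i = 10^(G_i,dB/10)
  Stage 1: F_1 = 10^(1.36/10) = 1.368, G_1 = 10^(−1.36/10) = 0.7311
  Stage 2: F_2 = 10^(0.545/10) = 1.134, G_2 = 10^(17.5/10) = 56.23
  Stage 3: F_3 = 10^(3.04/10) = 2.014, G_3 = 10^(15.8/10) = 38.02
  Stage 4: F_4 = 10^(7.65/10) = 5.821, G_4 = 10^(−7.26/10) = 0.1879
Friis cascade:
  F = 1.368 + (1.134 − 1)/0.7311 + (2.014 − 1)/41.11 + (5.821 − 1)/1563 = 1.578
NF = 10 log₁₀(1.578) = 1.98 dB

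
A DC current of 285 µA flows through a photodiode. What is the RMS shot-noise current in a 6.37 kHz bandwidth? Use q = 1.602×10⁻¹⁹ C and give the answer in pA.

763 pA

I_n = √(2qI·B)
2qI·B = 2 × 1.602×10⁻¹⁹ × 2.85×10⁻⁴ × 6.37×10³ = 5.82×10⁻¹⁹ A²
I_n = √(5.82×10⁻¹⁹) = 7.63×10⁻¹⁰ A = 763 pA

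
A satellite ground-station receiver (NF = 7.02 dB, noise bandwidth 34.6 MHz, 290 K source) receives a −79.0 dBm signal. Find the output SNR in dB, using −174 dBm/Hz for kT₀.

Noise floor: N = −174 + 10 log₁₀(B) + NF
10 log₁₀(3.46×10⁷) = 75.39 dB
N = −174 + 75.39 + 7.02 = −91.59 dBm
SNR = P_sig − N = −79.0 − (−91.59) = 12.59 dB → 12.6 dB

12.6 dB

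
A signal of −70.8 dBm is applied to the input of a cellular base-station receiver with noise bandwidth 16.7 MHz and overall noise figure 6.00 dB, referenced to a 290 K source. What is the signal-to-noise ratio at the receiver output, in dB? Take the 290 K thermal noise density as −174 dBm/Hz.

Noise floor: N = −174 + 10 log₁₀(B) + NF
10 log₁₀(1.67×10⁷) = 72.23 dB
N = −174 + 72.23 + 6.00 = −95.77 dBm
SNR = P_sig − N = −70.8 − (−95.77) = 24.97 dB → 25.0 dB

25.0 dB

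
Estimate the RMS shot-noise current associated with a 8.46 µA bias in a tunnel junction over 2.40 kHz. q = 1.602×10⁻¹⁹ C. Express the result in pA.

80.7 pA

I_n = √(2qI·B)
2qI·B = 2 × 1.602×10⁻¹⁹ × 8.46×10⁻⁶ × 2.40×10³ = 6.51×10⁻²¹ A²
I_n = √(6.51×10⁻²¹) = 8.07×10⁻¹¹ A = 80.7 pA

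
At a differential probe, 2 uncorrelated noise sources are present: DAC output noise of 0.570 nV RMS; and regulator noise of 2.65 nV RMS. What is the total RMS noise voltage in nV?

Uncorrelated sources add in power (mean-square): V_tot = √(ΣV_i²)
V_tot = √[(5.70×10⁻¹⁰)² + (2.65×10⁻⁹)²] = 2.71×10⁻⁹ V = 2.71 nV

2.71 nV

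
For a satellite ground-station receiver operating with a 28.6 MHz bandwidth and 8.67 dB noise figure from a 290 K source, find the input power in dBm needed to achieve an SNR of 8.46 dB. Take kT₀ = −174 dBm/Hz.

−82.3 dBm

Sensitivity = −174 + 10 log₁₀(B) + NF + SNR_min
= −174 + 74.56 + 8.67 + 8.46
= −82.31 dBm → −82.3 dBm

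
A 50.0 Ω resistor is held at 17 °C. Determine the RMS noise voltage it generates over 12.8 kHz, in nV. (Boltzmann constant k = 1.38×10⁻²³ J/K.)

101 nV

T = 17 °C + 273.15 = 290.15 K
V_n = √(4kTRB)
4kTRB = 4 × 1.38×10⁻²³ × 290.15 × 5.00×10¹ × 1.28×10⁴ = 1.03×10⁻¹⁴ V²
V_n = √(1.03×10⁻¹⁴) = 1.01×10⁻⁷ V = 101 nV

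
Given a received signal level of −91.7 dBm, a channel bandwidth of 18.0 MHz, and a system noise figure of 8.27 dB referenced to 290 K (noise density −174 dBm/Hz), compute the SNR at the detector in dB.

1.5 dB

Noise floor: N = −174 + 10 log₁₀(B) + NF
10 log₁₀(1.80×10⁷) = 72.55 dB
N = −174 + 72.55 + 8.27 = −93.18 dBm
SNR = P_sig − N = −91.7 − (−93.18) = 1.48 dB → 1.5 dB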